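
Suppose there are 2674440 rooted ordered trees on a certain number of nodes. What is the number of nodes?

15

Rooted ordered trees on m nodes are counted by C_{m−1}, and C_14 = 2674440.
So the index is 14, and the number of nodes is 14 + 1 = 15.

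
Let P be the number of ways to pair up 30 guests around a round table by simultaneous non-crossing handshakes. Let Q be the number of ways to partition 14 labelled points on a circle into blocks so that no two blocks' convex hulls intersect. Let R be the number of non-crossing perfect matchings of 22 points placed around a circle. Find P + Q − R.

12310499

Non-crossing handshake pairings of 2n people are counted by C_n; 30 people gives n = 15. So P = C_15 = 9694845.
The non-crossing partitions of [14] form a lattice of size C_14. So Q = C_14 = 2674440.
Pairing 22 circle points by 11 non-crossing chords gives C_11 matchings. So R = C_11 = 58786.
P + Q − R = 9694845 + 2674440 − 58786 = 12310499.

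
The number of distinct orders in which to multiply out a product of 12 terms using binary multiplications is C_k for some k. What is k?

11

Ways to associate a product of 12 factors correspond to binary trees on 12 leaves, so the count is C_11.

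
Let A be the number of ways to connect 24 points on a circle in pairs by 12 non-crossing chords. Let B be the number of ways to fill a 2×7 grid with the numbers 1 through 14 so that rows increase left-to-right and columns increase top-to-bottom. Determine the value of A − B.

207583

Non-crossing perfect matchings of 2n points on a circle are counted by C_n; with 24 points, n = 12. So A = C_12 = 208012.
By the hook-length formula (or a Dyck-path bijection), SYT of shape 2×7 number C_7. So B = C_7 = 429.
A − B = 208012 − 429 = 207583.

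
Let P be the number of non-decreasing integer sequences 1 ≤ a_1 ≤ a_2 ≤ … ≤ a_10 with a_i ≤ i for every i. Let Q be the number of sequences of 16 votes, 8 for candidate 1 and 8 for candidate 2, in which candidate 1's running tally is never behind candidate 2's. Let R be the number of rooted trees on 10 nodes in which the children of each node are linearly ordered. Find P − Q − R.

Weakly increasing sequences with a_i ≤ i biject with Dyck paths of semilength 10, so there are C_10. So P = C_10 = 16796.
Reading a vote for the leader as '(' and for the other as ')' turns such a sequence into a balanced string of 8 pairs, so the count is C_8. So Q = C_8 = 1430.
Rooted ordered (plane) trees on m nodes have m−1 edges and are counted by C_{m−1}; m = 10 gives C_9. So R = C_9 = 4862.
P − Q − R = 16796 − 1430 − 4862 = 10504.

10504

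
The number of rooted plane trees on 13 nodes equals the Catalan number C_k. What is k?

12

Rooted ordered (plane) trees on m nodes have m−1 edges and are counted by C_{m−1}; m = 13 gives C_12.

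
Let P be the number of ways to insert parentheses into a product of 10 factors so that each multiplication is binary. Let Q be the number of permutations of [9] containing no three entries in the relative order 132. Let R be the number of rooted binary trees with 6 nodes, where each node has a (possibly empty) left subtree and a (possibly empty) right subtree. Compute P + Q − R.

Bracketing 10 factors into binary products is counted by C_{10−1} = C_9. So P = C_9 = 4862.
For any fixed pattern of length 3, the pattern-avoiding permutations of [9] number C_9. So Q = C_9 = 4862.
Binary trees (left/right distinguished) on n nodes are counted by C_n; here n = 6. So R = C_6 = 132.
P + Q − R = 4862 + 4862 − 132 = 9592.

9592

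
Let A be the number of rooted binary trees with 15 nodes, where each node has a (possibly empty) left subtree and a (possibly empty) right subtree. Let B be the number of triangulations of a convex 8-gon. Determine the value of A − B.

Binary trees (left/right distinguished) on n nodes are counted by C_n; here n = 15. So A = C_15 = 9694845.
A convex 8-gon is triangulated into 6 triangles, and the number of such triangulations is the Catalan number C_{8−2} = C_6. So B = C_6 = 132.
A − B = 9694845 − 132 = 9694713.

9694713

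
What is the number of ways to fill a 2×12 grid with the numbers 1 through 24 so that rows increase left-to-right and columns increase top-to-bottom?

By the hook-length formula (or a Dyck-path bijection), SYT of shape 2×12 number C_12.
C_12 = 208012.

208012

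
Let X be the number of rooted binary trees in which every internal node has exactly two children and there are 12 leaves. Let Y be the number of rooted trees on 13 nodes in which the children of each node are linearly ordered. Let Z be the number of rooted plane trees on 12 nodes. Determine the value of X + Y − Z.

208012

A full binary tree with L leaves has L−1 internal nodes and is counted by C_{L−1}; L = 12 gives C_11. So X = C_11 = 58786.
A rooted plane tree on 13 nodes has 12 edges, and such trees are counted by C_12. So Y = C_12 = 208012.
A rooted plane tree on 12 nodes has 11 edges, and such trees are counted by C_11. So Z = C_11 = 58786.
X + Y − Z = 58786 + 208012 − 58786 = 208012.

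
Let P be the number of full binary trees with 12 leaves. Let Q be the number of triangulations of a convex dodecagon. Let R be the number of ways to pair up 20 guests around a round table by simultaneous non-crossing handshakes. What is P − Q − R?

A full binary tree with L leaves has L−1 internal nodes and is counted by C_{L−1}; L = 12 gives C_11. So P = C_11 = 58786.
A convex 12-gon is triangulated into 10 triangles, and the number of such triangulations is the Catalan number C_{12−2} = C_10. So Q = C_10 = 16796.
With 20 = 2·10 people, non-crossing handshake pairings are non-crossing perfect matchings on a circle, counted by C_10. So R = C_10 = 16796.
P − Q − R = 58786 − 16796 − 16796 = 25194.

25194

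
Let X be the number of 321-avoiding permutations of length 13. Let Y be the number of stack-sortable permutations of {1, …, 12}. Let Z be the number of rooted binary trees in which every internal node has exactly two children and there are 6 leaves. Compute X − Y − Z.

534846

For any fixed pattern of length 3, the pattern-avoiding permutations of [13] number C_13. So X = C_13 = 742900.
Stack-sortable permutations are exactly the 231-avoiding ones, counted by C_n; here n = 12. So Y = C_12 = 208012.
Full binary trees with 6 leaves have 6−1 = 5 internal nodes, so there are C_5 of them. So Z = C_5 = 42.
X − Y − Z = 742900 − 208012 − 42 = 534846.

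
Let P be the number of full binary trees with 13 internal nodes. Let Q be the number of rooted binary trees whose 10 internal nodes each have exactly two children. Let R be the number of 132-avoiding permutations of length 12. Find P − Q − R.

The number of full binary trees on 13 internal nodes is the Catalan number C_13. So P = C_13 = 742900.
The number of full binary trees on 10 internal nodes is the Catalan number C_10. So Q = C_10 = 16796.
Permutations of [n] avoiding any single length-3 pattern are counted by C_n; here n = 12. So R = C_12 = 208012.
P − Q − R = 742900 − 16796 − 208012 = 518092.

518092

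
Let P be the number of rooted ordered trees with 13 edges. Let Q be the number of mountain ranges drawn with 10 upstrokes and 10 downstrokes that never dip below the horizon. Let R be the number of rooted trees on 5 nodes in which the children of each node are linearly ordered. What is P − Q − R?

726090

A rooted plane tree with 13 edges has 14 nodes, and the count is C_13. So P = C_13 = 742900.
Paths of 10 up- and 10 down-steps that never dip below the axis are Dyck paths; their count is C_10. So Q = C_10 = 16796.
Rooted ordered (plane) trees on m nodes have m−1 edges and are counted by C_{m−1}; m = 5 gives C_4. So R = C_4 = 14.
P − Q − R = 742900 − 16796 − 14 = 726090.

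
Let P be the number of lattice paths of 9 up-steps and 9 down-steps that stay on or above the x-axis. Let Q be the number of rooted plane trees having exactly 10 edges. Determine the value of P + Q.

Dyck paths of semilength n (length 2n) are counted by C_n; here n = 9. So P = C_9 = 4862.
A rooted plane tree with 10 edges has 11 nodes, and the count is C_10. So Q = C_10 = 16796.
P + Q = 4862 + 16796 = 21658.

21658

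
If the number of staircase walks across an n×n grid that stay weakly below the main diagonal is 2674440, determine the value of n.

Such diagonal-avoiding paths in an n×n grid are counted by C_n; 2674440 = C_14.

14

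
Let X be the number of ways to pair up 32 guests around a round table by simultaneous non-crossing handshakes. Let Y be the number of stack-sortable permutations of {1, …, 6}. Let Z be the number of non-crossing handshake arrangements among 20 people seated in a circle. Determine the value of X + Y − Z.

35341006

Non-crossing handshake pairings of 2n people are counted by C_n; 32 people gives n = 16. So X = C_16 = 35357670.
By Knuth's characterisation, the stack-sortable permutations of length 6 are the 231-avoiders, numbering C_6. So Y = C_6 = 132.
With 20 = 2·10 people, non-crossing handshake pairings are non-crossing perfect matchings on a circle, counted by C_10. So Z = C_10 = 16796.
X + Y − Z = 35357670 + 132 − 16796 = 35341006.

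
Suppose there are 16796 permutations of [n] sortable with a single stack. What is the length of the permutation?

Stack-sortable permutations of [n] are counted by C_n. The Catalan number equal to 16796 is C_10.

10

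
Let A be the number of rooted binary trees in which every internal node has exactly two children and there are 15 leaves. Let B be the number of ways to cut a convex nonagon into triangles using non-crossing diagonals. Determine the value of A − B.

Full binary trees with 15 leaves have 15−1 = 14 internal nodes, so there are C_14 of them. So A = C_14 = 2674440.
The number of triangulations of a 9-gon is the Catalan number C_7 (index = sides − 2). So B = C_7 = 429.
A − B = 2674440 − 429 = 2674011.

2674011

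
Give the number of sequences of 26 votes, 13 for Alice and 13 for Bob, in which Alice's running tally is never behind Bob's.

742900

Ballot sequences with n votes each where one side never trails are Dyck words, counted by C_n; here n = 13.
C_13 = C(26,13)/14 = 10400600/14 = 742900.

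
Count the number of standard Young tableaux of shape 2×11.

Standard Young tableaux of shape 2×n are counted by C_n; here n = 11.
C_11 = C_10 · 2(2·10+1)/(10+2) = 16796 · 42/12 = 58786.

58786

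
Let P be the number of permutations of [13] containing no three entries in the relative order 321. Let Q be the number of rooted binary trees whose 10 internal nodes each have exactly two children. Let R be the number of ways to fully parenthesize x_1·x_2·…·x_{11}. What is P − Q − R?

For any fixed pattern of length 3, the pattern-avoiding permutations of [13] number C_13. So P = C_13 = 742900.
Full binary trees with n internal nodes are counted by C_n; here n = 10. So Q = C_10 = 16796.
Parenthesizations of m factors correspond to full binary trees with m leaves, counted by C_{m−1}; m = 11 gives C_10. So R = C_10 = 16796.
P − Q − R = 742900 − 16796 − 16796 = 709308.

709308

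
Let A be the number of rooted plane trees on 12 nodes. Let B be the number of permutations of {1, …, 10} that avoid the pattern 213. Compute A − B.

41990

A rooted plane tree on 12 nodes has 11 edges, and such trees are counted by C_11. So A = C_11 = 58786.
For any fixed pattern of length 3, the pattern-avoiding permutations of [10] number C_10. So B = C_10 = 16796.
A − B = 58786 − 16796 = 41990.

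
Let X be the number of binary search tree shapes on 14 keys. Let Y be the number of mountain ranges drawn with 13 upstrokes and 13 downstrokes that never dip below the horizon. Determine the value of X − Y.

There are C_n binary search tree shapes on n keys; with n = 14 that is C_14. So X = C_14 = 2674440.
A Dyck path with 13 up-steps and 13 down-steps has semilength 13, so there are C_13 of them. So Y = C_13 = 742900.
X − Y = 2674440 − 742900 = 1931540.

1931540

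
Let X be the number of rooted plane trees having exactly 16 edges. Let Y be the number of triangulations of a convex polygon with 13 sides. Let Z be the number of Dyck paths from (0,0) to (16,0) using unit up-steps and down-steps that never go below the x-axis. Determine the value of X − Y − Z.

Rooted ordered trees with n edges are counted by C_n; here n = 16. So X = C_16 = 35357670.
A convex 13-gon is triangulated into 11 triangles, and the number of such triangulations is the Catalan number C_{13−2} = C_11. So Y = C_11 = 58786.
A Dyck path with 8 up-steps and 8 down-steps has semilength 8, so there are C_8 of them. So Z = C_8 = 1430.
X − Y − Z = 35357670 − 58786 − 1430 = 35297454.

35297454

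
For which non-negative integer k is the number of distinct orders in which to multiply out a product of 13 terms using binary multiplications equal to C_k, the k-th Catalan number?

Ways to associate a product of 13 factors correspond to binary trees on 13 leaves, so the count is C_12.

12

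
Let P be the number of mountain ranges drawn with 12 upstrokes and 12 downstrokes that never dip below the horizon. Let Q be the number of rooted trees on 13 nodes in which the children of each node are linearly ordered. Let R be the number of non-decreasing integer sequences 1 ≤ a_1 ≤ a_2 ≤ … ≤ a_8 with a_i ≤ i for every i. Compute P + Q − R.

414594

Dyck paths of semilength n (length 2n) are counted by C_n; here n = 12. So P = C_12 = 208012.
Rooted ordered (plane) trees on m nodes have m−1 edges and are counted by C_{m−1}; m = 13 gives C_12. So Q = C_12 = 208012.
Such sub-staircase sequences of length n are counted by C_n; here n = 8. So R = C_8 = 1430.
P + Q − R = 208012 + 208012 − 1430 = 414594.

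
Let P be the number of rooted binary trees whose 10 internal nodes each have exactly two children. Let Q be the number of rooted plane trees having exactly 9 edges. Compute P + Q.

21658

The number of full binary trees on 10 internal nodes is the Catalan number C_10. So P = C_10 = 16796.
Rooted ordered trees with n edges are counted by C_n; here n = 9. So Q = C_9 = 4862.
P + Q = 16796 + 4862 = 21658.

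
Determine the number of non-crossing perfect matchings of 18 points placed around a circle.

4862

Pairing 18 circle points by 9 non-crossing chords gives C_9 matchings.
C_9 = C(18,9)/10 = 48620/10 = 4862.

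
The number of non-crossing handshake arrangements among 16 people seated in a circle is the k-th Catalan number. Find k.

8

Non-crossing handshake pairings of 2n people are counted by C_n; 16 people gives n = 8.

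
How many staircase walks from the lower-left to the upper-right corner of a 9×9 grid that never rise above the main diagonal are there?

4862

Sub-diagonal monotone paths from (0,0) to (9,9) biject with Dyck paths of semilength 9, giving C_9.
C_9 = 4862.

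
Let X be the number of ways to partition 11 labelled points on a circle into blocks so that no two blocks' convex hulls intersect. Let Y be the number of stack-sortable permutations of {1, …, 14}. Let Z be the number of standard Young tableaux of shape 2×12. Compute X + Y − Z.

The non-crossing partitions of [11] form a lattice of size C_11. So X = C_11 = 58786.
Stack-sortable permutations are exactly the 231-avoiding ones, counted by C_n; here n = 14. So Y = C_14 = 2674440.
Standard Young tableaux of shape 2×n are counted by C_n; here n = 12. So Z = C_12 = 208012.
X + Y − Z = 58786 + 2674440 − 208012 = 2525214.

2525214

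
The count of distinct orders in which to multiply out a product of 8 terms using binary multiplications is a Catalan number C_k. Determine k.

Ways to associate a product of 8 factors correspond to binary trees on 8 leaves, so the count is C_7.

7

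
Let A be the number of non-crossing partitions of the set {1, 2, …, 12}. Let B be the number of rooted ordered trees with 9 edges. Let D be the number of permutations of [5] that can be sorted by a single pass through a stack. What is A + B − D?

The non-crossing partitions of [12] form a lattice of size C_12. So A = C_12 = 208012.
A rooted plane tree with 9 edges has 10 nodes, and the count is C_9. So B = C_9 = 4862.
By Knuth's characterisation, the stack-sortable permutations of length 5 are the 231-avoiders, numbering C_5. So D = C_5 = 42.
A + B − D = 208012 + 4862 − 42 = 212832.

212832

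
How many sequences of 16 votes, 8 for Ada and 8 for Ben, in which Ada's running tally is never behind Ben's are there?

Reading a vote for the leader as '(' and for the other as ')' turns such a sequence into a balanced string of 8 pairs, so the count is C_8.
C_8 = C(16,8)/9 = 12870/9 = 1430.

1430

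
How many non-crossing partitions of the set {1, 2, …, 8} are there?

1430

Non-crossing partitions of an n-element set are counted by C_n; here n = 8.
C_8 = 1430.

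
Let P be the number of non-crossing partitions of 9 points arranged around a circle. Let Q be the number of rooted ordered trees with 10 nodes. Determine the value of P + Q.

9724

The non-crossing partitions of [9] form a lattice of size C_9. So P = C_9 = 4862.
A rooted plane tree on 10 nodes has 9 edges, and such trees are counted by C_9. So Q = C_9 = 4862.
P + Q = 4862 + 4862 = 9724.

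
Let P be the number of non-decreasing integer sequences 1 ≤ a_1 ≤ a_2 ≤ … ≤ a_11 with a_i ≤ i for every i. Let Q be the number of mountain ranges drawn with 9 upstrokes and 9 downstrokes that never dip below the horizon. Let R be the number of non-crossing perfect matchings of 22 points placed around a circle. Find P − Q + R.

112710

Such sub-staircase sequences of length n are counted by C_n; here n = 11. So P = C_11 = 58786.
Dyck paths of semilength n (length 2n) are counted by C_n; here n = 9. So Q = C_9 = 4862.
Non-crossing perfect matchings of 2n points on a circle are counted by C_n; with 22 points, n = 11. So R = C_11 = 58786.
P − Q + R = 58786 − 4862 + 58786 = 112710.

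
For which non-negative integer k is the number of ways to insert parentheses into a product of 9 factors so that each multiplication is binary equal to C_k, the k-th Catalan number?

Parenthesizations of m factors correspond to full binary trees with m leaves, counted by C_{m−1}; m = 9 gives C_8.

8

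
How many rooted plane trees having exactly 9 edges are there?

Rooted ordered trees with n edges are counted by C_n; here n = 9.
C_9 = C(18,9)/10 = 48620/10 = 4862.

4862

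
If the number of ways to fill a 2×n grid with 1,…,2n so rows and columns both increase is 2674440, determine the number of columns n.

Standard Young tableaux of shape 2×n are counted by C_n, and C_14 = 2674440.

14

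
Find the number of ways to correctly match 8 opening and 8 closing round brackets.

With 8 pairs the number of balanced bracket strings is the Catalan number C_8.
C_8 = 1430.

1430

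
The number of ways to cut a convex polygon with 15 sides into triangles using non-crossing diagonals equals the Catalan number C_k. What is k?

13

A convex 15-gon is triangulated into 13 triangles, and the number of such triangulations is the Catalan number C_{15−2} = C_13.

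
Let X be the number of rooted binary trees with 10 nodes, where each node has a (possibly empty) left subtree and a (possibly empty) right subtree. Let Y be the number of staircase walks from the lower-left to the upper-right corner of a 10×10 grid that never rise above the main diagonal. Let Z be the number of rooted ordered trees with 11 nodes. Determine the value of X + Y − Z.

Rooted binary trees with 10 nodes (each child slot possibly empty) number C_10. So X = C_10 = 16796.
Monotone paths in an n×n grid that stay weakly below the diagonal are counted by C_n; here n = 10. So Y = C_10 = 16796.
Rooted ordered (plane) trees on m nodes have m−1 edges and are counted by C_{m−1}; m = 11 gives C_10. So Z = C_10 = 16796.
X + Y − Z = 16796 + 16796 − 16796 = 16796.

16796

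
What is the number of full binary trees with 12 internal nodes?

Full binary trees with n internal nodes are counted by C_n; here n = 12.
C_12 = C(24,12)/13 = 2704156/13 = 208012.

208012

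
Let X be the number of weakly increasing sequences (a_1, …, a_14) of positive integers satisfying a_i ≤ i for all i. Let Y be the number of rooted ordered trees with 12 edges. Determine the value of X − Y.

Such sub-staircase sequences of length n are counted by C_n; here n = 14. So X = C_14 = 2674440.
A rooted plane tree with 12 edges has 13 nodes, and the count is C_12. So Y = C_12 = 208012.
X − Y = 2674440 − 208012 = 2466428.

2466428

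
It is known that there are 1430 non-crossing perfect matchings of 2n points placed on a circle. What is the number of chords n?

8

Non-crossing pairings of 2n points on a circle are counted by C_n; 1430 = C_8.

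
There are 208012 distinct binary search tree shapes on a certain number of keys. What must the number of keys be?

Binary search tree shapes on n keys are counted by C_n; 208012 = C_12.

12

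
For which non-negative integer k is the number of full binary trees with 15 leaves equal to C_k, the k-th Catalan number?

Full binary trees with 15 leaves have 15−1 = 14 internal nodes, so there are C_14 of them.

14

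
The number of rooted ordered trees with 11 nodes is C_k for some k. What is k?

10

Rooted ordered (plane) trees on m nodes have m−1 edges and are counted by C_{m−1}; m = 11 gives C_10.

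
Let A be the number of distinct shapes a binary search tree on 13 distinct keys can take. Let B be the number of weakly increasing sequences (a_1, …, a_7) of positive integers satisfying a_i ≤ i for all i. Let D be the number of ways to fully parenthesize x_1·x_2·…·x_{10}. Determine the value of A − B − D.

737609

Rooted binary trees with 13 nodes (each child slot possibly empty) number C_13. So A = C_13 = 742900.
Weakly increasing sequences with a_i ≤ i biject with Dyck paths of semilength 7, so there are C_7. So B = C_7 = 429.
Bracketing 10 factors into binary products is counted by C_{10−1} = C_9. So D = C_9 = 4862.
A − B − D = 742900 − 429 − 4862 = 737609.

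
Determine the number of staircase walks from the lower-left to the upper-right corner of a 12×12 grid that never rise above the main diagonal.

Monotone paths in an n×n grid that stay weakly below the diagonal are counted by C_n; here n = 12.
C_12 = C_11 · 2(2·11+1)/(11+2) = 58786 · 46/13 = 208012.

208012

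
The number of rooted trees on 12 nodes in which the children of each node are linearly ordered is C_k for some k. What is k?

A rooted plane tree on 12 nodes has 11 edges, and such trees are counted by C_11.

11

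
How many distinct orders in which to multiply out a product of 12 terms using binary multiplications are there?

58786

Ways to associate a product of 12 factors correspond to binary trees on 12 leaves, so the count is C_11.
C_11 = C(22,11)/12 = 705432/12 = 58786.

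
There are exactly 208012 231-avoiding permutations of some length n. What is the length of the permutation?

12

Permutations of [n] avoiding a fixed length-3 pattern are counted by C_n. Since C_12 = 208012, the index is 12.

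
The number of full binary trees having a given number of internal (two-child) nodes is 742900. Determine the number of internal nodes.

Full binary trees with n internal nodes are counted by C_n. Since C_13 = 742900, the index is 13.

13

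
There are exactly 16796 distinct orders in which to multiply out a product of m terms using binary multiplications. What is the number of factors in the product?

Parenthesizations of m factors are counted by C_{m−1}. Since C_10 = 16796, the index is 10.
So the index is 10, and the number of factors is 10 + 1 = 11.

11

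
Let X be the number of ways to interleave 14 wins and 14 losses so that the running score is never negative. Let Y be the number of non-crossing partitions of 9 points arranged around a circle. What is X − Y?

2669578

Ballot sequences with n votes each where one side never trails are Dyck words, counted by C_n; here n = 14. So X = C_14 = 2674440.
The non-crossing partitions of [9] form a lattice of size C_9. So Y = C_9 = 4862.
X − Y = 2674440 − 4862 = 2669578.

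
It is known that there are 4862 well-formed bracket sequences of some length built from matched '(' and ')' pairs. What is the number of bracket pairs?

9

Balanced strings of n bracket-pairs are counted by C_n, and C_9 = 4862.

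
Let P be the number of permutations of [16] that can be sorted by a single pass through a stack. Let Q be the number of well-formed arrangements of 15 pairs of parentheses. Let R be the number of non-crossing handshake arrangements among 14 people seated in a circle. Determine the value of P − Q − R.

25662396

By Knuth's characterisation, the stack-sortable permutations of length 16 are the 231-avoiders, numbering C_16. So P = C_16 = 35357670.
With 15 pairs the number of balanced bracket strings is the Catalan number C_15. So Q = C_15 = 9694845.
With 14 = 2·7 people, non-crossing handshake pairings are non-crossing perfect matchings on a circle, counted by C_7. So R = C_7 = 429.
P − Q − R = 35357670 − 9694845 − 429 = 25662396.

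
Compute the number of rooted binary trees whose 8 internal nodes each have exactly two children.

The number of full binary trees on 8 internal nodes is the Catalan number C_8.
C_8 = C(16,8)/9 = 12870/9 = 1430.

1430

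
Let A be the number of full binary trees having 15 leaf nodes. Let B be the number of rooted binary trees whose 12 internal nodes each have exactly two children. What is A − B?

Full binary trees with 15 leaves have 15−1 = 14 internal nodes, so there are C_14 of them. So A = C_14 = 2674440.
Full binary trees with n internal nodes are counted by C_n; here n = 12. So B = C_12 = 208012.
A − B = 2674440 − 208012 = 2466428.

2466428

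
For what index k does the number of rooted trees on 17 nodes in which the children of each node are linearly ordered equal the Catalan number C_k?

Rooted ordered (plane) trees on m nodes have m−1 edges and are counted by C_{m−1}; m = 17 gives C_16.

16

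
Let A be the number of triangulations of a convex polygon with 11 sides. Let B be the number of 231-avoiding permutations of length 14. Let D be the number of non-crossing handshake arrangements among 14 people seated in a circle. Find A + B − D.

2678873

The number of triangulations of an 11-gon is the Catalan number C_9 (index = sides − 2). So A = C_9 = 4862.
Permutations of [n] avoiding any single length-3 pattern are counted by C_n; here n = 14. So B = C_14 = 2674440.
With 14 = 2·7 people, non-crossing handshake pairings are non-crossing perfect matchings on a circle, counted by C_7. So D = C_7 = 429.
A + B − D = 4862 + 2674440 − 429 = 2678873.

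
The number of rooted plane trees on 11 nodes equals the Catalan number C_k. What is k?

10

A rooted plane tree on 11 nodes has 10 edges, and such trees are counted by C_10.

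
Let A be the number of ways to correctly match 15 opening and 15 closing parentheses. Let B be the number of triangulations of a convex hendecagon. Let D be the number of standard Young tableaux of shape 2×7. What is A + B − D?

9699278

A balanced arrangement of 15 bracket pairs is a Dyck word of semilength 15, so the count is C_15. So A = C_15 = 9694845.
Triangulations of a convex m-gon are counted by C_{m−2}; with m = 11 this is C_9. So B = C_9 = 4862.
Standard Young tableaux of shape 2×n are counted by C_n; here n = 7. So D = C_7 = 429.
A + B − D = 9694845 + 4862 − 429 = 9699278.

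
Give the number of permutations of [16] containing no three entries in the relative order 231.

35357670

Permutations of [n] avoiding any single length-3 pattern are counted by C_n; here n = 16.
C_16 = C_15 · 2(2·15+1)/(15+2) = 9694845 · 62/17 = 35357670.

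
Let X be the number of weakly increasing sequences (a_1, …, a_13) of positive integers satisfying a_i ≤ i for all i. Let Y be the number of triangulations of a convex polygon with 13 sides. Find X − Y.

Such sub-staircase sequences of length n are counted by C_n; here n = 13. So X = C_13 = 742900.
A convex 13-gon is triangulated into 11 triangles, and the number of such triangulations is the Catalan number C_{13−2} = C_11. So Y = C_11 = 58786.
X − Y = 742900 − 58786 = 684114.

684114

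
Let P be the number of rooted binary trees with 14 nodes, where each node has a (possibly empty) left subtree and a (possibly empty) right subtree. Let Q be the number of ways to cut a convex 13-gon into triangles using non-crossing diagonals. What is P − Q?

Binary trees (left/right distinguished) on n nodes are counted by C_n; here n = 14. So P = C_14 = 2674440.
The number of triangulations of a 13-gon is the Catalan number C_11 (index = sides − 2). So Q = C_11 = 58786.
P − Q = 2674440 − 58786 = 2615654.

2615654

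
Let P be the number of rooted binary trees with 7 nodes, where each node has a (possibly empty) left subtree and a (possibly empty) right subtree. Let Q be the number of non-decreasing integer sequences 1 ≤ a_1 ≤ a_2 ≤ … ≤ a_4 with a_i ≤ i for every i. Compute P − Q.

415

Rooted binary trees with 7 nodes (each child slot possibly empty) number C_7. So P = C_7 = 429.
Such sub-staircase sequences of length n are counted by C_n; here n = 4. So Q = C_4 = 14.
P − Q = 429 − 14 = 415.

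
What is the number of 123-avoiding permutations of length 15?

For any fixed pattern of length 3, the pattern-avoiding permutations of [15] number C_15.
C_15 = C(30,15)/16 = 155117520/16 = 9694845.

9694845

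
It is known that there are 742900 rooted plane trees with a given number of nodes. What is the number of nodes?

Rooted ordered trees on m nodes are counted by C_{m−1}. The Catalan number equal to 742900 is C_13.
So the index is 13, and the number of nodes is 13 + 1 = 14.

14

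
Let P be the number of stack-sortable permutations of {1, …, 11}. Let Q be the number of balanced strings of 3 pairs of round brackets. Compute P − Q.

58781

Stack-sortable permutations are exactly the 231-avoiding ones, counted by C_n; here n = 11. So P = C_11 = 58786.
A balanced arrangement of 3 bracket pairs is a Dyck word of semilength 3, so the count is C_3. So Q = C_3 = 5.
P − Q = 58786 − 5 = 58781.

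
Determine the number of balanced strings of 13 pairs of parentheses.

Balanced strings of n pairs of brackets are counted by C_n; here n = 13.
C_13 = C(26,13)/14 = 10400600/14 = 742900.

742900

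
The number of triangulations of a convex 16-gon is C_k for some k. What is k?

14

A convex 16-gon is triangulated into 14 triangles, and the number of such triangulations is the Catalan number C_{16−2} = C_14.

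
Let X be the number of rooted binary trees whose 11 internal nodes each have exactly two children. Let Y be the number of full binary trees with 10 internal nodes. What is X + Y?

75582

The number of full binary trees on 11 internal nodes is the Catalan number C_11. So X = C_11 = 58786.
The number of full binary trees on 10 internal nodes is the Catalan number C_10. So Y = C_10 = 16796.
X + Y = 58786 + 16796 = 75582.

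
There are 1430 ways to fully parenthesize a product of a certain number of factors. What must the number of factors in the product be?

Parenthesizations of m factors are counted by C_{m−1}. Since C_8 = 1430, the index is 8.
So the index is 8, and the number of factors is 8 + 1 = 9.

9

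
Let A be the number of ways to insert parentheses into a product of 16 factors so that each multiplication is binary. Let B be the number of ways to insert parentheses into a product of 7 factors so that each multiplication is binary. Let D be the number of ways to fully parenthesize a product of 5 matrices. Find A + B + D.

9694991

Parenthesizations of m factors correspond to full binary trees with m leaves, counted by C_{m−1}; m = 16 gives C_15. So A = C_15 = 9694845.
Ways to associate a product of 7 factors correspond to binary trees on 7 leaves, so the count is C_6. So B = C_6 = 132.
Parenthesizations of m factors correspond to full binary trees with m leaves, counted by C_{m−1}; m = 5 gives C_4. So D = C_4 = 14.
A + B + D = 9694845 + 132 + 14 = 9694991.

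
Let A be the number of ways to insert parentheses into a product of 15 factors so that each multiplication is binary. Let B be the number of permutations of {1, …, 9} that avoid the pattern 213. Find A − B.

2669578

Bracketing 15 factors into binary products is counted by C_{15−1} = C_14. So A = C_14 = 2674440.
For any fixed pattern of length 3, the pattern-avoiding permutations of [9] number C_9. So B = C_9 = 4862.
A − B = 2674440 − 4862 = 2669578.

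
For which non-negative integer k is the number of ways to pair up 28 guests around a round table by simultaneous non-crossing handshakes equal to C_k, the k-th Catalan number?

With 28 = 2·14 people, non-crossing handshake pairings are non-crossing perfect matchings on a circle, counted by C_14.

14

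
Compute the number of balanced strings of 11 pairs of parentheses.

58786

A balanced arrangement of 11 bracket pairs is a Dyck word of semilength 11, so the count is C_11.
C_11 = C_10 · 2(2·10+1)/(10+2) = 16796 · 42/12 = 58786.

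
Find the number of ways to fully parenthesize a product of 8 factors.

429

Bracketing 8 factors into binary products is counted by C_{8−1} = C_7.
C_7 = C_6 · 2(2·6+1)/(6+2) = 132 · 26/8 = 429.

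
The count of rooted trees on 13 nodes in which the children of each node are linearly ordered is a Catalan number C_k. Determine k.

12

A rooted plane tree on 13 nodes has 12 edges, and such trees are counted by C_12.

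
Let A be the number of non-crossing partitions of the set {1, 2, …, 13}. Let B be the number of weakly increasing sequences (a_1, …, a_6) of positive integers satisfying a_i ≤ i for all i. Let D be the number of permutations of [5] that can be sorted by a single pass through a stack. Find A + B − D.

742990

The non-crossing partitions of [13] form a lattice of size C_13. So A = C_13 = 742900.
Weakly increasing sequences with a_i ≤ i biject with Dyck paths of semilength 6, so there are C_6. So B = C_6 = 132.
By Knuth's characterisation, the stack-sortable permutations of length 5 are the 231-avoiders, numbering C_5. So D = C_5 = 42.
A + B − D = 742900 + 132 − 42 = 742990.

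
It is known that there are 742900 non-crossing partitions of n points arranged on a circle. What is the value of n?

13

Non-crossing partitions of [n] are counted by C_n. Since C_13 = 742900, the index is 13.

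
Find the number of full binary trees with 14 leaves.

Full binary trees with 14 leaves have 14−1 = 13 internal nodes, so there are C_13 of them.
C_13 = 742900.

742900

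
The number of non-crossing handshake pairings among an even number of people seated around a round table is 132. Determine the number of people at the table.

Non-crossing handshake pairings of 2n people are counted by C_n. The Catalan number equal to 132 is C_6.
So n = 6, and there are 2n = 12 people.

12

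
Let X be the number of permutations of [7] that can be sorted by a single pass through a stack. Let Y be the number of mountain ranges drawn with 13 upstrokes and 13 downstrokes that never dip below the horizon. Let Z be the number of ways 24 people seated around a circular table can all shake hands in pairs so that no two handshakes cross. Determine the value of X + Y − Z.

Stack-sortable permutations are exactly the 231-avoiding ones, counted by C_n; here n = 7. So X = C_7 = 429.
A Dyck path with 13 up-steps and 13 down-steps has semilength 13, so there are C_13 of them. So Y = C_13 = 742900.
With 24 = 2·12 people, non-crossing handshake pairings are non-crossing perfect matchings on a circle, counted by C_12. So Z = C_12 = 208012.
X + Y − Z = 429 + 742900 − 208012 = 535317.

535317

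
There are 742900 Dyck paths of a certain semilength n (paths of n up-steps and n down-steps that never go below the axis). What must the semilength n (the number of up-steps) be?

13

Dyck paths of semilength n are counted by C_n. The Catalan number equal to 742900 is C_13.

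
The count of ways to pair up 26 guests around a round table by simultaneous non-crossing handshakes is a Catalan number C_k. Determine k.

13

With 26 = 2·13 people, non-crossing handshake pairings are non-crossing perfect matchings on a circle, counted by C_13.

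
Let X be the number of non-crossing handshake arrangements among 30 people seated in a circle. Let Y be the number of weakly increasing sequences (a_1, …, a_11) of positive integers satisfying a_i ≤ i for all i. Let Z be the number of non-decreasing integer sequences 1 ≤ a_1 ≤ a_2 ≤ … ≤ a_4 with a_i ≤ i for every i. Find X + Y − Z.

Non-crossing handshake pairings of 2n people are counted by C_n; 30 people gives n = 15. So X = C_15 = 9694845.
Such sub-staircase sequences of length n are counted by C_n; here n = 11. So Y = C_11 = 58786.
Such sub-staircase sequences of length n are counted by C_n; here n = 4. So Z = C_4 = 14.
X + Y − Z = 9694845 + 58786 − 14 = 9753617.

9753617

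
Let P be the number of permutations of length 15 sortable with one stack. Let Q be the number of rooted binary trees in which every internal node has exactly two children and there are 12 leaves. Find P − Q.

By Knuth's characterisation, the stack-sortable permutations of length 15 are the 231-avoiders, numbering C_15. So P = C_15 = 9694845.
Full binary trees with 12 leaves have 12−1 = 11 internal nodes, so there are C_11 of them. So Q = C_11 = 58786.
P − Q = 9694845 − 58786 = 9636059.

9636059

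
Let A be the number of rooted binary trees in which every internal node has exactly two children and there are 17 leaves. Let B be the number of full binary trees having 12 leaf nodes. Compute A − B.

35298884

Full binary trees with 17 leaves have 17−1 = 16 internal nodes, so there are C_16 of them. So A = C_16 = 35357670.
A full binary tree with L leaves has L−1 internal nodes and is counted by C_{L−1}; L = 12 gives C_11. So B = C_11 = 58786.
A − B = 35357670 − 58786 = 35298884.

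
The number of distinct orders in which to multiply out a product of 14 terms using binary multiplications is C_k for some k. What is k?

Parenthesizations of m factors correspond to full binary trees with m leaves, counted by C_{m−1}; m = 14 gives C_13.

13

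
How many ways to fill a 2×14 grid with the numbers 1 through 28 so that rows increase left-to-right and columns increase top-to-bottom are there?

Standard Young tableaux of shape 2×n are counted by C_n; here n = 14.
C_14 = C_13 · 2(2·13+1)/(13+2) = 742900 · 54/15 = 2674440.

2674440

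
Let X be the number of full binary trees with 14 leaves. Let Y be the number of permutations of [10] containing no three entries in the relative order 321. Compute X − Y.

726104

Full binary trees with 14 leaves have 14−1 = 13 internal nodes, so there are C_13 of them. So X = C_13 = 742900.
Permutations of [n] avoiding any single length-3 pattern are counted by C_n; here n = 10. So Y = C_10 = 16796.
X − Y = 742900 − 16796 = 726104.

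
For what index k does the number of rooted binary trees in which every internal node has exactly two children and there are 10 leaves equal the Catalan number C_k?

9

Full binary trees with 10 leaves have 10−1 = 9 internal nodes, so there are C_9 of them.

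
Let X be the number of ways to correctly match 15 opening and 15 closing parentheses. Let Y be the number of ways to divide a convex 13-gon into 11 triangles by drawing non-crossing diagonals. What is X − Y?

9636059

A balanced arrangement of 15 bracket pairs is a Dyck word of semilength 15, so the count is C_15. So X = C_15 = 9694845.
The number of triangulations of a 13-gon is the Catalan number C_11 (index = sides − 2). So Y = C_11 = 58786.
X − Y = 9694845 − 58786 = 9636059.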